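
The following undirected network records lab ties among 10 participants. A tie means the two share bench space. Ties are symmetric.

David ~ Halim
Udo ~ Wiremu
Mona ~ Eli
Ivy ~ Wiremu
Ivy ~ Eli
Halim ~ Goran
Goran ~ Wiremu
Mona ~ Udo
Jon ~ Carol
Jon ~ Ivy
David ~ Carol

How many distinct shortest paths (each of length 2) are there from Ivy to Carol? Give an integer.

1

The shortest distance is 2, and the only length-2 path is Ivy–Jon–Carol. So there is exactly 1 shortest path.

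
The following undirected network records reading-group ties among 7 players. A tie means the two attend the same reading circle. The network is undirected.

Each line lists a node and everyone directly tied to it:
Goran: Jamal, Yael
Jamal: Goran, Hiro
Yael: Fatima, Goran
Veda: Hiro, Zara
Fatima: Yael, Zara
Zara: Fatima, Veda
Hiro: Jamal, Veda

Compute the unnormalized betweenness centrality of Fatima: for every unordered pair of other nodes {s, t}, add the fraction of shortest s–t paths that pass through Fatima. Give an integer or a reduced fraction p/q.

Pairs whose geodesics pass through Fatima — Zara–Yael: 1; Zara–Goran: 1; Yael–Veda: 1.
All other pairs contribute 0.
Summing the contributions gives betweenness(Fatima) = 3.

3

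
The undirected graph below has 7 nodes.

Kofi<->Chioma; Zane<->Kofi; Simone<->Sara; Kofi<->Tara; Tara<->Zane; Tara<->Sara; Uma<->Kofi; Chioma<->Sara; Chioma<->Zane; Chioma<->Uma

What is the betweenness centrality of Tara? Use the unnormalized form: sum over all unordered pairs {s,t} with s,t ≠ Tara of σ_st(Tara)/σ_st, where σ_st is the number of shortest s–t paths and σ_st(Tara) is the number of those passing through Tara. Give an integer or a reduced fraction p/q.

Pairs whose geodesics pass through Tara — Kofi–Simone: 1/2; Kofi–Sara: 1/2; Simone–Zane: 1/2; Sara–Zane: 1/2.
All other pairs contribute 0.
Summing the contributions gives betweenness(Tara) = 2.

2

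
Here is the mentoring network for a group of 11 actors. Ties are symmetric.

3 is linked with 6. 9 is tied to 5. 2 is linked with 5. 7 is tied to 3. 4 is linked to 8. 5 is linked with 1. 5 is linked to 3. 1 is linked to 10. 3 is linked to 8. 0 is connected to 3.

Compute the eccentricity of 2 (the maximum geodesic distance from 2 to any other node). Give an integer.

Distances from 2: 0:3, 1:2, 3:2, 4:4, 5:1, 6:3, 7:3, 8:3, 9:2, 10:3.
The largest is 4 (to 4), so the eccentricity of 2 is 4.

4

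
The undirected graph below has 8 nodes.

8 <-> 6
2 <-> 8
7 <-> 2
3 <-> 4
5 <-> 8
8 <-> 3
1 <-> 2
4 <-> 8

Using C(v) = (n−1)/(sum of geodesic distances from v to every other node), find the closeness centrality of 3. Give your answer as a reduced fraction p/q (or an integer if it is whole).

1/2

Distances from 3: 1:3, 2:2, 4:1, 5:2, 6:2, 7:3, 8:1. Sum = 14.
n = 8, so closeness = 7/14 = 1/2.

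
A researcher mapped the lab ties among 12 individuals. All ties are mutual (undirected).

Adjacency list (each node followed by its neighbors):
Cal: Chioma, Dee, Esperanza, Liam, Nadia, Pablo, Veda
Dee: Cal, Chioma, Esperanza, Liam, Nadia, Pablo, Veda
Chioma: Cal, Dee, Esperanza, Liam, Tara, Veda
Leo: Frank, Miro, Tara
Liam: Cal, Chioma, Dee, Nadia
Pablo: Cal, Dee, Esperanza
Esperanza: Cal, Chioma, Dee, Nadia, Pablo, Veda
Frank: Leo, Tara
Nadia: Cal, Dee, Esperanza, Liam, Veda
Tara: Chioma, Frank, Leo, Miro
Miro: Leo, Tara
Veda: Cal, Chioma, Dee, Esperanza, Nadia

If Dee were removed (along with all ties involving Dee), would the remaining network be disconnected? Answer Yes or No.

Even without Dee, every remaining node can still reach every other (the residual graph is connected), so Dee is not a cut vertex.

No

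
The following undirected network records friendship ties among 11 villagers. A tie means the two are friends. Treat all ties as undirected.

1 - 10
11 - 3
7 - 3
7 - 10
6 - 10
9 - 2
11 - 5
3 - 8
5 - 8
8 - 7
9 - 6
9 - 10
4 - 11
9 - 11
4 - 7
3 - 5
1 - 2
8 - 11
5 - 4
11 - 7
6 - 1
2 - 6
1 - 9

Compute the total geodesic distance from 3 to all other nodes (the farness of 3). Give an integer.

19

Distances from 3: 1:3, 2:3, 4:2, 5:1, 6:3, 7:1, 8:1, 9:2, 10:2, 11:1.
Sum = 3 + 3 + 2 + 1 + 3 + 1 + 1 + 2 + 2 + 1 = 19.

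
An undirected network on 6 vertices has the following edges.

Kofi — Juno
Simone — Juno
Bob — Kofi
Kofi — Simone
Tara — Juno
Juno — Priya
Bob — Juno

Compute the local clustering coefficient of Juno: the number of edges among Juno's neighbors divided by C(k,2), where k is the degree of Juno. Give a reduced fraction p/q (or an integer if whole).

1/5

Juno's neighbors: Bob, Kofi, Priya, Simone, and Tara (k = 5).
Possible neighbor pairs: C(5,2) = 10. Edges among them: Bob–Kofi, Kofi–Simone → e = 2.
Clustering(Juno) = 2/10 = 1/5.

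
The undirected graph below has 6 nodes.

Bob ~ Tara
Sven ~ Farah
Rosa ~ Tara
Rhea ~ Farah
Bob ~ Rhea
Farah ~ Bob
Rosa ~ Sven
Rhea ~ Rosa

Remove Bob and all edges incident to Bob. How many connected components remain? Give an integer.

Bob's neighbors (Farah, Rhea, and Tara) remain reachable from one another through other ties, so the rest of the network stays in one piece.

1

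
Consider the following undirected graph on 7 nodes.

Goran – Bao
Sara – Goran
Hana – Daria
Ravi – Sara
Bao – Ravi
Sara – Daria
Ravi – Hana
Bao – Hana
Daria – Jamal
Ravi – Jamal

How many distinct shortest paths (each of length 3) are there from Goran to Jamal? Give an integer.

3

The shortest distance is 3. The length-3 paths are: Goran–Bao–Ravi–Jamal; Goran–Sara–Ravi–Jamal; Goran–Sara–Daria–Jamal.
That gives 3 distinct shortest paths.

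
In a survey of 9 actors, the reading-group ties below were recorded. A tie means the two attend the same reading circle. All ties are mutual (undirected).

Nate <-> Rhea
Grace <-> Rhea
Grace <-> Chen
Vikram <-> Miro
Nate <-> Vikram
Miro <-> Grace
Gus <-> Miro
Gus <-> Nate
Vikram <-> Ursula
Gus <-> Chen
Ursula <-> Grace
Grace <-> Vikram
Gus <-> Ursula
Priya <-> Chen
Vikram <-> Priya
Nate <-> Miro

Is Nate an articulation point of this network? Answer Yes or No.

Even without Nate, every remaining node can still reach every other (the residual graph is connected), so Nate is not a cut vertex.

No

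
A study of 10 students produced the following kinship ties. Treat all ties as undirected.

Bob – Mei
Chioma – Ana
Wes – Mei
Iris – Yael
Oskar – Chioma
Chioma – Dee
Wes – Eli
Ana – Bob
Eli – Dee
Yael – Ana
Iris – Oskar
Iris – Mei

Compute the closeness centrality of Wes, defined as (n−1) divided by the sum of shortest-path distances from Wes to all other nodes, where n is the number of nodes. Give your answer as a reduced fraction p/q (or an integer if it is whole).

Distances from Wes: Ana:3, Bob:2, Chioma:3, Dee:2, Eli:1, Iris:2, Mei:1, Oskar:3, Yael:3. Sum = 20.
n = 10, so closeness = 9/20.

9/20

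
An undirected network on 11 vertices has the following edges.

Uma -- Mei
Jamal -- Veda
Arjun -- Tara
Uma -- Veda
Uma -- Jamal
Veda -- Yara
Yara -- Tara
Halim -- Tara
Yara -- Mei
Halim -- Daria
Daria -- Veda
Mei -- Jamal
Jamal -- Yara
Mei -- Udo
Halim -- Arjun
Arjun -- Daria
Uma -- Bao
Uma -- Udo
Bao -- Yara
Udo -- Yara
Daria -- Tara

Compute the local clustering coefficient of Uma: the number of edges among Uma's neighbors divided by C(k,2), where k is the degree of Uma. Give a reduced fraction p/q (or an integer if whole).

3/10

Uma's neighbors: Bao, Jamal, Mei, Udo, and Veda (k = 5).
Possible neighbor pairs: C(5,2) = 10. Edges among them: Jamal–Mei, Jamal–Veda, Mei–Udo → e = 3.
Clustering(Uma) = 3/10.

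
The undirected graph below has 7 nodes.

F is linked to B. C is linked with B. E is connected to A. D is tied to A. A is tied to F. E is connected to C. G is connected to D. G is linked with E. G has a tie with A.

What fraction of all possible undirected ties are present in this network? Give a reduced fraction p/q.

There are 9 edges and 7 nodes, so the maximum possible is C(7,2) = 21.
Density = 9/21 = 3/7.

3/7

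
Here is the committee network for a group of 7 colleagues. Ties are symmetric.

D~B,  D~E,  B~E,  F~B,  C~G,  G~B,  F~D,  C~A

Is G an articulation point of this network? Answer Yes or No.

Yes

Removing G leaves {B, D, E, and F} with no path to {A and C}, so the network splits into 2 components. G is a cut vertex.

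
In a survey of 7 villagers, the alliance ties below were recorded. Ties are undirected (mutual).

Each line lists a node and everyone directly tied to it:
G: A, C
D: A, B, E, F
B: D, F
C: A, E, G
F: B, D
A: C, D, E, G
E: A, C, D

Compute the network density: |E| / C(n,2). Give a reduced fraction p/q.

10/21

There are 10 edges and 7 nodes, so the maximum possible is C(7,2) = 21.
Density = 10/21.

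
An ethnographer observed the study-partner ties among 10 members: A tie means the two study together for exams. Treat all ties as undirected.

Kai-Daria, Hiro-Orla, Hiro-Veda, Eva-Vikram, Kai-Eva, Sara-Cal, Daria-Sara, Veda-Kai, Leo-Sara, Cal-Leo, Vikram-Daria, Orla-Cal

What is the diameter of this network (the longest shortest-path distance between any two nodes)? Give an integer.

Eccentricity of each node (its greatest distance to any other): Cal:4, Daria:3, Eva:4, Hiro:4, Kai:3, Leo:4, Orla:4, Sara:3, Veda:4, Vikram:4.
The maximum eccentricity is 4, realized for instance by the pair Leo–Eva via Leo – Sara – Daria – Vikram – Eva. So the diameter is 4.

4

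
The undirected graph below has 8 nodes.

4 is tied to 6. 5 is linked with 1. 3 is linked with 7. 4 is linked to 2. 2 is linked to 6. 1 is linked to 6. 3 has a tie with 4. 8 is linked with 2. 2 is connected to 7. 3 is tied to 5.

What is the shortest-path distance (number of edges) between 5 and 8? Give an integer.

One shortest route is 5 – 3 – 4 – 2 – 8, which uses 4 edges, and at distance 3 from 5 we only reach {2}, which does not include 8. So d(5,8) = 4.

4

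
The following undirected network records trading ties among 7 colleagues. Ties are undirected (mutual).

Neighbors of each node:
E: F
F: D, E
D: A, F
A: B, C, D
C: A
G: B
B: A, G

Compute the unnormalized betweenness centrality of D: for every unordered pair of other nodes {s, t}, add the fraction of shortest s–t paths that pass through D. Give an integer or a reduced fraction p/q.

Pairs whose geodesics pass through D — G–E: 1; G–F: 1; C–E: 1; C–F: 1; E–A: 1; E–B: 1; F–A: 1; F–B: 1.
All other pairs contribute 0.
Summing the contributions gives betweenness(D) = 8.

8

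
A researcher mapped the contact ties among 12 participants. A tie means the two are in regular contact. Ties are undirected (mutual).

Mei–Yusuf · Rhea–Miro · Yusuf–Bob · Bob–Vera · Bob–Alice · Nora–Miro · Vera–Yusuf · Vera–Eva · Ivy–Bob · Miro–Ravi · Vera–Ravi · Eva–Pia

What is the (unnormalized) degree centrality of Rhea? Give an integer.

1

Rhea is directly tied to Miro. That is 1 neighbor, so the degree of Rhea is 1.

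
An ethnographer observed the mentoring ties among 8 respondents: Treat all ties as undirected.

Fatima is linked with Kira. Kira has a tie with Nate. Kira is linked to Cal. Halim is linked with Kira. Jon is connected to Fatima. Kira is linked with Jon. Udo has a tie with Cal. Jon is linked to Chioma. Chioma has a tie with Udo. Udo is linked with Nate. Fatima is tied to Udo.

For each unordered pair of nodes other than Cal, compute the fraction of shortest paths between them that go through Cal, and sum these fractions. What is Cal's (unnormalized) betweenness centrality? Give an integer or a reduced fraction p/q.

2/3

Pairs whose geodesics pass through Cal — Udo–Kira: 1/3; Udo–Halim: 1/3.
All other pairs contribute 0.
Summing the contributions gives betweenness(Cal) = 2/3.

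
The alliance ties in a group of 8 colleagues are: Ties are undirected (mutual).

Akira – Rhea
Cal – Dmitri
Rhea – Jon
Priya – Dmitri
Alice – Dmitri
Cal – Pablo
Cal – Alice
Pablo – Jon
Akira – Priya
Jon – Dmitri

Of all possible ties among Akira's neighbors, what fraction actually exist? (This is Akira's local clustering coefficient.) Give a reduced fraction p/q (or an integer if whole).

Akira's neighbors: Priya and Rhea (k = 2).
Possible neighbor pairs: C(2,2) = 1. Edges among them: none → e = 0.
Clustering(Akira) = 0/1.

0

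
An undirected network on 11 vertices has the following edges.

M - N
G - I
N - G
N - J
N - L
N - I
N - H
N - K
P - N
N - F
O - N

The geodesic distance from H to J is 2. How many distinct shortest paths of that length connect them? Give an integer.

The shortest distance is 2, and the only length-2 path is H–N–J. So there is exactly 1 shortest path.

1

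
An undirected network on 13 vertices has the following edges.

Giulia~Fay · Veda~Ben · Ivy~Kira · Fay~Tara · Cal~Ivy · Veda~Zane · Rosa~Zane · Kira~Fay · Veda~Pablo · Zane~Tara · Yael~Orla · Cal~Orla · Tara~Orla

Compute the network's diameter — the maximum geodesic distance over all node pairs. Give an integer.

6

Eccentricity of each node (its greatest distance to any other): Ben:6, Cal:5, Fay:4, Giulia:5, Ivy:6, Kira:5, Orla:4, Pablo:6, Rosa:5, Tara:3, Veda:5, Yael:5, Zane:4.
The maximum eccentricity is 6, realized for instance by the pair Ivy–Pablo via Ivy – Kira – Fay – Tara – Zane – Veda – Pablo. So the diameter is 6.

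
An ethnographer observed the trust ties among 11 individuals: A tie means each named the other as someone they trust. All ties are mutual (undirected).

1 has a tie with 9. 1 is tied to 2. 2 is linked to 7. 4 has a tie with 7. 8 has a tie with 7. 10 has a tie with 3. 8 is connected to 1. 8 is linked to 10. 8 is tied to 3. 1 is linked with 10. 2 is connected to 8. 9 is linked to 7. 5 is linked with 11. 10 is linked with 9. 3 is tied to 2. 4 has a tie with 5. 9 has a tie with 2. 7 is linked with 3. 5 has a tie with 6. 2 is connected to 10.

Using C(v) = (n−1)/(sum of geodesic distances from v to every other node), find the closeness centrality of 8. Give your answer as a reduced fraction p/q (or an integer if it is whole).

1/2

Distances from 8: 1:1, 2:1, 3:1, 4:2, 5:3, 6:4, 7:1, 9:2, 10:1, 11:4. Sum = 20.
n = 11, so closeness = 10/20 = 1/2.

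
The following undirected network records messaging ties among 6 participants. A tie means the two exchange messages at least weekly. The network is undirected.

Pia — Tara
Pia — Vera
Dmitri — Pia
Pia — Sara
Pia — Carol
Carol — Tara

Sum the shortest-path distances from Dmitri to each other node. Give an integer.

Distances from Dmitri: Carol:2, Pia:1, Sara:2, Tara:2, Vera:2.
Sum = 2 + 1 + 2 + 2 + 2 = 9.

9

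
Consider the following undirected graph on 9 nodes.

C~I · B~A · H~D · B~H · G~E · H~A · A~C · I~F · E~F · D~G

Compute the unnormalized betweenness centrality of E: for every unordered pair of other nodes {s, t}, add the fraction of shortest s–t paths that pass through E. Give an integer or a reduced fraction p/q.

Pairs whose geodesics pass through E — C–G: 1/2; H–F: 1/2; D–F: 1; D–I: 1/2; G–F: 1; G–I: 1.
All other pairs contribute 0.
Summing the contributions gives betweenness(E) = 9/2.

9/2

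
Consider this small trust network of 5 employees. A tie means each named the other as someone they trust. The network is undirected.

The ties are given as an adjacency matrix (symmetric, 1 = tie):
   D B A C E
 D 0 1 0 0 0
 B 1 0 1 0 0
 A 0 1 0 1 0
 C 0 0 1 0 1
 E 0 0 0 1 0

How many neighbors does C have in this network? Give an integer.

C is directly tied to A and E. That is 2 neighbors, so the degree of C is 2.

2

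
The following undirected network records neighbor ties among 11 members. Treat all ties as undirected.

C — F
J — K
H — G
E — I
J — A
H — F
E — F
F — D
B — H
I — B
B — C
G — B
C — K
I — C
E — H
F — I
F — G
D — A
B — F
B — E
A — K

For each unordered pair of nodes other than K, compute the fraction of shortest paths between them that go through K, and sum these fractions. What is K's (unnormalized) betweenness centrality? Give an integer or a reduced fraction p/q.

Pairs whose geodesics pass through K — F–J: 1/2; I–A: 1/2; I–J: 1; E–J: 3/4; C–A: 1; C–J: 1; H–J: 2/3; G–J: 2/3; B–A: 1/2; B–J: 1.
All other pairs contribute 0.
Summing the contributions gives betweenness(K) = 91/12.

91/12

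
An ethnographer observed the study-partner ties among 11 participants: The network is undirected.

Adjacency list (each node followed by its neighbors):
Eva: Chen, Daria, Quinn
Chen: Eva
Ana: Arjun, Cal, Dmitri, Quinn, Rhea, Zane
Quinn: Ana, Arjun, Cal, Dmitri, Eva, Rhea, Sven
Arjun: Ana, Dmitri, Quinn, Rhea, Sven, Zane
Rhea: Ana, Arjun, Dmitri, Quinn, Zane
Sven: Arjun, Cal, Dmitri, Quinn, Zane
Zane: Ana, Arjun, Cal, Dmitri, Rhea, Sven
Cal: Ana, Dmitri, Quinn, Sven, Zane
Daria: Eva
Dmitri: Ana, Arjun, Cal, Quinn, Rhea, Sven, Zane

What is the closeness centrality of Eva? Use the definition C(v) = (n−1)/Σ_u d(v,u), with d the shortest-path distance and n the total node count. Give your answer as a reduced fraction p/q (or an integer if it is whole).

5/9

Distances from Eva: Ana:2, Arjun:2, Cal:2, Chen:1, Daria:1, Dmitri:2, Quinn:1, Rhea:2, Sven:2, Zane:3. Sum = 18.
n = 11, so closeness = 10/18 = 5/9.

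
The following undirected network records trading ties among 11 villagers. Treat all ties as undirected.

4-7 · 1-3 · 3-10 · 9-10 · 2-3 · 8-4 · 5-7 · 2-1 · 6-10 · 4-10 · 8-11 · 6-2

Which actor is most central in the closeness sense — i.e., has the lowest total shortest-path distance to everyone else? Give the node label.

Farness (sum of distances to all others) for each node — 1:30, 2:29, 3:23, 4:19, 5:35, 6:24, 7:26, 8:26, 9:27, 10:18, 11:35.
The smallest farness is 18, for 10, so 10 has the highest closeness.

10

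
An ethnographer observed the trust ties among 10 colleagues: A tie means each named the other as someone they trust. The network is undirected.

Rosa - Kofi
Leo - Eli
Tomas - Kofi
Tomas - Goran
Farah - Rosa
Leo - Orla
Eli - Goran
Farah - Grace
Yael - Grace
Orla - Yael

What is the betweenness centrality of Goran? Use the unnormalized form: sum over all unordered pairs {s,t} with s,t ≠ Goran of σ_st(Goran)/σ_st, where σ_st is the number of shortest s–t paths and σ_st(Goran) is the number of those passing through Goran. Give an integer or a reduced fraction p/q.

8

Pairs whose geodesics pass through Goran — Eli–Farah: 1/2; Eli–Rosa: 1; Eli–Kofi: 1; Eli–Tomas: 1; Leo–Rosa: 1/2; Leo–Kofi: 1; Leo–Tomas: 1; Orla–Kofi: 1/2; Orla–Tomas: 1; Yael–Tomas: 1/2.
All other pairs contribute 0.
Summing the contributions gives betweenness(Goran) = 8.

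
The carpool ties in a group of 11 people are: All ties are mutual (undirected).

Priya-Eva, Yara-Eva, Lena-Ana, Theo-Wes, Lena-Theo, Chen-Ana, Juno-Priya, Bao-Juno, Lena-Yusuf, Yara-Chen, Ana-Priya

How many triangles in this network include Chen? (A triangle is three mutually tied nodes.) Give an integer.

0

Chen's neighbors are Ana and Yara, but none of them are tied to each other, so no triangle contains Chen.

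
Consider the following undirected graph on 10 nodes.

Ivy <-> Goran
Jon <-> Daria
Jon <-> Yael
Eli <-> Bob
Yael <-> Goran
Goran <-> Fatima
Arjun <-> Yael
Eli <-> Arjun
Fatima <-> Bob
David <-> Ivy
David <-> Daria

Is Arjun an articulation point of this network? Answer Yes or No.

No

Even without Arjun, every remaining node can still reach every other (the residual graph is connected), so Arjun is not a cut vertex.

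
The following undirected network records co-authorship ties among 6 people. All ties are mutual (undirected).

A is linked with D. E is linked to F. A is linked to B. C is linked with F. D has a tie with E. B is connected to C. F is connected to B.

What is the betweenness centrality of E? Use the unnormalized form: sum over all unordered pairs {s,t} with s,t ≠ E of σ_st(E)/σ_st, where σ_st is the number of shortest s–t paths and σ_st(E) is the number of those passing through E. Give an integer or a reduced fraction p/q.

3/2

Pairs whose geodesics pass through E — F–D: 1; D–C: 1/2.
All other pairs contribute 0.
Summing the contributions gives betweenness(E) = 3/2.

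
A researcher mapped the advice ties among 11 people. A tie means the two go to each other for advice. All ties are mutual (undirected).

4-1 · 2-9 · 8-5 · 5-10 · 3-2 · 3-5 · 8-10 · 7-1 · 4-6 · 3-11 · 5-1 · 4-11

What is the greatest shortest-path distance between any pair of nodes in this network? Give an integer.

Eccentricity of each node (its greatest distance to any other): 1:4, 2:4, 3:3, 4:4, 5:3, 6:5, 7:5, 8:4, 9:5, 10:4, 11:3.
The maximum eccentricity is 5, realized for instance by the pair 7–9 via 7 – 1 – 5 – 3 – 2 – 9. So the diameter is 5.

5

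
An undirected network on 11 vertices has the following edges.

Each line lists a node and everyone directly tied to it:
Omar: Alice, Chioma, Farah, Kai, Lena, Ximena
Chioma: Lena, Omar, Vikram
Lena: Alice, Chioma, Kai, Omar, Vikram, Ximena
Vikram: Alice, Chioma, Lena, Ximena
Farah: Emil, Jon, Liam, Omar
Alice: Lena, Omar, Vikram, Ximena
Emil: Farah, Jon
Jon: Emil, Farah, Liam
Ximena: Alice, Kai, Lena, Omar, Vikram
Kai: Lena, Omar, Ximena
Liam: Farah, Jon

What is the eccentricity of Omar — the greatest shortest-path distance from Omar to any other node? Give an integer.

2

Distances from Omar: Alice:1, Chioma:1, Emil:2, Farah:1, Jon:2, Kai:1, Lena:1, Liam:2, Vikram:2, Ximena:1.
The largest is 2 (to Vikram, Emil, Jon, and Liam), so the eccentricity of Omar is 2.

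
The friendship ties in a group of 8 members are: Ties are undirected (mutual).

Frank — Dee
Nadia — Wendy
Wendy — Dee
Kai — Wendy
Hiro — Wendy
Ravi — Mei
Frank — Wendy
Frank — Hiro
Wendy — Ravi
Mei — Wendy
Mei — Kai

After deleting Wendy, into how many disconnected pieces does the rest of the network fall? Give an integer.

3

Without Wendy, the remaining ties split the others into: {Nadia}; {Dee, Frank, Hiro}; {Kai, Mei, Ravi}.
That's 3 separate components.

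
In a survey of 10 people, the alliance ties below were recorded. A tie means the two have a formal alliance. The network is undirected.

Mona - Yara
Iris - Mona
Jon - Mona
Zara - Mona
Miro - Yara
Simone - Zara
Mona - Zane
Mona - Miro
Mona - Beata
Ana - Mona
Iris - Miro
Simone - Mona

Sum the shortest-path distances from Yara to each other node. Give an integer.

Distances from Yara: Ana:2, Beata:2, Iris:2, Jon:2, Miro:1, Mona:1, Simone:2, Zane:2, Zara:2.
Sum = 2 + 2 + 2 + 2 + 1 + 1 + 2 + 2 + 2 = 16.

16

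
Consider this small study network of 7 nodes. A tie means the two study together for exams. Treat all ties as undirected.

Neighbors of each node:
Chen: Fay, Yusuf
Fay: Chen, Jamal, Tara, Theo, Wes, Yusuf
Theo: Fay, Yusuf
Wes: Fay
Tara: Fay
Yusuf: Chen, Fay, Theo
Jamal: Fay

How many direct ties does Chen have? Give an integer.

Chen is directly tied to Fay and Yusuf. That is 2 neighbors, so the degree of Chen is 2.

2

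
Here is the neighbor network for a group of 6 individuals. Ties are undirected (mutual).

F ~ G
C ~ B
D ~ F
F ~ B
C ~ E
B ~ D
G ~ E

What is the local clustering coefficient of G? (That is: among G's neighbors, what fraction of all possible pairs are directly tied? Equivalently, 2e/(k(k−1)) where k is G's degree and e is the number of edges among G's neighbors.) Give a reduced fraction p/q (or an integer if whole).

G's neighbors: E and F (k = 2).
Possible neighbor pairs: C(2,2) = 1. Edges among them: none → e = 0.
Clustering(G) = 0/1.

0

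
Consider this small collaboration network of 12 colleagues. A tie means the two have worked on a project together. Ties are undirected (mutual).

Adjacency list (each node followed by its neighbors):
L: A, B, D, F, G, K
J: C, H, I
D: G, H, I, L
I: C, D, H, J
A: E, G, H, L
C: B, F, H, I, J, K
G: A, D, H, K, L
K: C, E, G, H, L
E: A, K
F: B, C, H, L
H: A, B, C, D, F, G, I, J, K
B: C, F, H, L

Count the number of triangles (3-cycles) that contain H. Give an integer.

H's neighbors: A, B, C, D, F, G, I, J, and K.
Neighbor pairs that are themselves tied: H–A–G; H–B–C; H–B–F; H–C–F; H–C–I; H–C–J; H–C–K; H–D–G; H–D–I; H–G–K; H–I–J. Each forms one triangle with H, for 11 in total.

11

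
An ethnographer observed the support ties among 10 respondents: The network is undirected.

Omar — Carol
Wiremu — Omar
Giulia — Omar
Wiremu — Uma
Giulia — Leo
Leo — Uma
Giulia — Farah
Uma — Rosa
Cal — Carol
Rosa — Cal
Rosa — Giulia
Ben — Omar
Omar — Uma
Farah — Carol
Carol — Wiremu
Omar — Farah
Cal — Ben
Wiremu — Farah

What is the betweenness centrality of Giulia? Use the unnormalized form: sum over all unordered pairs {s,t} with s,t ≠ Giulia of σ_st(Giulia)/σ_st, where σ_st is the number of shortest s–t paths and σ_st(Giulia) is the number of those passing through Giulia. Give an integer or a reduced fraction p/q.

Pairs whose geodesics pass through Giulia — Carol–Leo: 2/4; Ben–Leo: 1/2; Farah–Leo: 1; Farah–Rosa: 1; Cal–Leo: 1/2; Omar–Leo: 1/2; Omar–Rosa: 1/2; Leo–Rosa: 1/2.
All other pairs contribute 0.
Summing the contributions gives betweenness(Giulia) = 5.

5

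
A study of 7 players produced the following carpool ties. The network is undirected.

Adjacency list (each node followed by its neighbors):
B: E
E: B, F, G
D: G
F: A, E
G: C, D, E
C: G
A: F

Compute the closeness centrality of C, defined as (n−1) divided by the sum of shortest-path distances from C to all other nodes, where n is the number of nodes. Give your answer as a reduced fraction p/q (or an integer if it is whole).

Distances from C: A:4, B:3, D:2, E:2, F:3, G:1. Sum = 15.
n = 7, so closeness = 6/15 = 2/5.

2/5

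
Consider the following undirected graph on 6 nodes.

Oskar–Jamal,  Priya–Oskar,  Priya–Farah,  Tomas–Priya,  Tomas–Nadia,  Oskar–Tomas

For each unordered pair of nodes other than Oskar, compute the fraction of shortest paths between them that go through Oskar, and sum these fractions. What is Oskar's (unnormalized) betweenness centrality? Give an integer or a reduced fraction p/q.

Pairs whose geodesics pass through Oskar — Farah–Jamal: 1; Nadia–Jamal: 1; Priya–Jamal: 1; Jamal–Tomas: 1.
All other pairs contribute 0.
Summing the contributions gives betweenness(Oskar) = 4.

4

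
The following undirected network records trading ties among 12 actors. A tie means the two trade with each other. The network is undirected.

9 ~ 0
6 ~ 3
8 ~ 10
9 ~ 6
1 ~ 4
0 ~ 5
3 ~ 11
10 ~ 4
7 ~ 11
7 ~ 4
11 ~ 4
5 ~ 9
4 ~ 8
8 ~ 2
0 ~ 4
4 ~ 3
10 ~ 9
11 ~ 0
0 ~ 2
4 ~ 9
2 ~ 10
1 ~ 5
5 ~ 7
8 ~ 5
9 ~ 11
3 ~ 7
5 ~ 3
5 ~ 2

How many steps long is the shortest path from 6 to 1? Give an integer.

3

One shortest route is 6 – 9 – 5 – 1, which uses 3 edges, and at distance 2 from 6 we only reach {0, 4, 5, 7, 10, 11}, which does not include 1. So d(6,1) = 3.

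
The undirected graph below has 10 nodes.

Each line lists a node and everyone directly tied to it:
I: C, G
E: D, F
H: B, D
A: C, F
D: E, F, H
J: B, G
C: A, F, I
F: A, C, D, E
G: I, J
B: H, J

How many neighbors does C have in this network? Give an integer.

3

C is directly tied to A, F, and I. That is 3 neighbors, so the degree of C is 3.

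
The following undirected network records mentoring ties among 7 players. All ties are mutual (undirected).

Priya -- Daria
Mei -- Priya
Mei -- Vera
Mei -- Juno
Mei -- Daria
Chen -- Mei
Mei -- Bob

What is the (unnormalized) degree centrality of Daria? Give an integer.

2

Daria is directly tied to Mei and Priya. That is 2 neighbors, so the degree of Daria is 2.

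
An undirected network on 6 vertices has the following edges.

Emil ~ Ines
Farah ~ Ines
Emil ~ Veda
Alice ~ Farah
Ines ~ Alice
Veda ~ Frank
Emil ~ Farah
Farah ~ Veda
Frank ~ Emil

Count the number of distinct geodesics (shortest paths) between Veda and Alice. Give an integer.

The shortest distance is 2, and the only length-2 path is Veda–Farah–Alice. So there is exactly 1 shortest path.

1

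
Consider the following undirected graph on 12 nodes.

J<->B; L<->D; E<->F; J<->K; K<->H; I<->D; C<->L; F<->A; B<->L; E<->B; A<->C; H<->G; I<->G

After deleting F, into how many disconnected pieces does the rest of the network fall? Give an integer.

F's neighbors (A and E) remain reachable from one another through other ties, so the rest of the network stays in one piece.

1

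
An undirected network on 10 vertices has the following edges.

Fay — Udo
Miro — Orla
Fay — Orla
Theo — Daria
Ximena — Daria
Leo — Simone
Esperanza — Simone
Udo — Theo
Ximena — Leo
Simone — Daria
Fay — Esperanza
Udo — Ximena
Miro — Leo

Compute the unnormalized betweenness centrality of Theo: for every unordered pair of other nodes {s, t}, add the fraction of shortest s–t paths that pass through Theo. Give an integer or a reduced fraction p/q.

Pairs whose geodesics pass through Theo — Simone–Udo: 1/4; Fay–Daria: 1/3; Orla–Daria: 1/5; Udo–Daria: 1/2.
All other pairs contribute 0.
Summing the contributions gives betweenness(Theo) = 77/60.

77/60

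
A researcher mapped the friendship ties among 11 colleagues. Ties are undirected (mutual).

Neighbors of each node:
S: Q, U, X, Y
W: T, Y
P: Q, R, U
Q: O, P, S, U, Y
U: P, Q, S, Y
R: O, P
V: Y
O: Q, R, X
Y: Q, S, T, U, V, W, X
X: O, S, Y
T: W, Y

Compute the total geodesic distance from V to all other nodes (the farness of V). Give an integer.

Distances from V: O:3, P:3, Q:2, R:4, S:2, T:2, U:2, W:2, X:2, Y:1.
Sum = 3 + 3 + 2 + 4 + 2 + 2 + 2 + 2 + 2 + 1 = 23.

23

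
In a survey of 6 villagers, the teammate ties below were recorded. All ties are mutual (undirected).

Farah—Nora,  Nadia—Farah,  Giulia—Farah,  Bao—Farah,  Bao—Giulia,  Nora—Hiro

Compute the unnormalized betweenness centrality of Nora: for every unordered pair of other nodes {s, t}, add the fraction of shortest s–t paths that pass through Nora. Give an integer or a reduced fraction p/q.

4

Pairs whose geodesics pass through Nora — Giulia–Hiro: 1; Farah–Hiro: 1; Nadia–Hiro: 1; Bao–Hiro: 1.
All other pairs contribute 0.
Summing the contributions gives betweenness(Nora) = 4.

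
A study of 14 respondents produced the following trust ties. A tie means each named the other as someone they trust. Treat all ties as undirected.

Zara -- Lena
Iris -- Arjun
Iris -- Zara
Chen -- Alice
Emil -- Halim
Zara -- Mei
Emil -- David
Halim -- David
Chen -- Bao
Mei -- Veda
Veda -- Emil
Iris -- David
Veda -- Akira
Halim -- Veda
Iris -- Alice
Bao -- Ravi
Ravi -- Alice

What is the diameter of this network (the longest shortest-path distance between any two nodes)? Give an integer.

Eccentricity of each node (its greatest distance to any other): Akira:7, Alice:5, Arjun:5, Bao:7, Chen:6, David:4, Emil:5, Halim:5, Iris:4, Lena:5, Mei:5, Ravi:6, Veda:6, Zara:4.
The maximum eccentricity is 7, realized for instance by the pair Bao–Akira via Bao – Chen – Alice – Iris – Zara – Mei – Veda – Akira. So the diameter is 7.

7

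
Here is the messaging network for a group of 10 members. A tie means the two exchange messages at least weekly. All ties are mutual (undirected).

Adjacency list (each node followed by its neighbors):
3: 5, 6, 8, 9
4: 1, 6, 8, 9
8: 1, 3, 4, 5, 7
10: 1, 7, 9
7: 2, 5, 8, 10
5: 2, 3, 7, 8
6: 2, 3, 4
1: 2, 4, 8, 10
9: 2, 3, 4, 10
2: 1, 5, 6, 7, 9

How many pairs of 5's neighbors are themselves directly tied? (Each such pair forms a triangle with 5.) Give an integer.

5's neighbors: 2, 3, 7, and 8.
Neighbor pairs that are themselves tied: 5–2–7; 5–3–8; 5–7–8. Each forms one triangle with 5, for 3 in total.

3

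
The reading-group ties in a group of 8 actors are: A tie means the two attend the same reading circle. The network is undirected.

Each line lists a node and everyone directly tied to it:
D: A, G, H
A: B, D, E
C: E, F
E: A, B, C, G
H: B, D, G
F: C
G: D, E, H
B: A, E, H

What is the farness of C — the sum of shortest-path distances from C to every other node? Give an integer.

Distances from C: A:2, B:2, D:3, E:1, F:1, G:2, H:3.
Sum = 2 + 2 + 3 + 1 + 1 + 2 + 3 = 14.

14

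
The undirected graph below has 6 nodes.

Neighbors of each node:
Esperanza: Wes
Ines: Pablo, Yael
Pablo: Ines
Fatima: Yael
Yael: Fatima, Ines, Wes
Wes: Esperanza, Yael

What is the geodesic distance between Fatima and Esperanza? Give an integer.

One shortest route is Fatima – Yael – Wes – Esperanza, which uses 3 edges, and at distance 2 from Fatima we only reach {Ines, Wes}, which does not include Esperanza. So d(Fatima,Esperanza) = 3.

3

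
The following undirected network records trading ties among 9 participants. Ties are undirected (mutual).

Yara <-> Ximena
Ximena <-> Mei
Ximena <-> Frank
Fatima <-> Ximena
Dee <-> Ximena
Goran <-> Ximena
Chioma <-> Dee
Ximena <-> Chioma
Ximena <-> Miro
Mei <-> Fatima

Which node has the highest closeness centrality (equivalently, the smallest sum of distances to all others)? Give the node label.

Farness (sum of distances to all others) for each node — Chioma:14, Dee:14, Fatima:14, Frank:15, Goran:15, Mei:14, Miro:15, Ximena:8, Yara:15.
The smallest farness is 8, for Ximena, so Ximena has the highest closeness.

Ximena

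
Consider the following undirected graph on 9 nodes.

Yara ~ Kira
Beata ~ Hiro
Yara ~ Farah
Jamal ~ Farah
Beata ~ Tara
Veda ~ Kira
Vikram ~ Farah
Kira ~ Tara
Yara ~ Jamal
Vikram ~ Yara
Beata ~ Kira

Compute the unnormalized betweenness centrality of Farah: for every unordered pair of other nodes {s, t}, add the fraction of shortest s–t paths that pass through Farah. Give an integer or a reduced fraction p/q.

Pairs whose geodesics pass through Farah — Vikram–Jamal: 1/2.
All other pairs contribute 0.
Summing the contributions gives betweenness(Farah) = 1/2.

1/2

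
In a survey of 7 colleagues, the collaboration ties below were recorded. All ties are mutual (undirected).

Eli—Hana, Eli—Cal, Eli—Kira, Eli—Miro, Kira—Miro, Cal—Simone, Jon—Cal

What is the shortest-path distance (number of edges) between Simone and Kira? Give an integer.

One shortest route is Simone – Cal – Eli – Kira, which uses 3 edges, and at distance 2 from Simone we only reach {Eli, Jon}, which does not include Kira. So d(Simone,Kira) = 3.

3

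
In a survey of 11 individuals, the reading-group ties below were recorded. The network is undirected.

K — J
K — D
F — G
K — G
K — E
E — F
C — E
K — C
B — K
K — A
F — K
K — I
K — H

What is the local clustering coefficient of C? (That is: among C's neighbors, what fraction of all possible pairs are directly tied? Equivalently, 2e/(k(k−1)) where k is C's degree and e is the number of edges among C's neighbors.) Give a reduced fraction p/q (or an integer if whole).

C's neighbors: E and K (k = 2).
Possible neighbor pairs: C(2,2) = 1. Edges among them: E–K → e = 1.
Clustering(C) = 1/1.

1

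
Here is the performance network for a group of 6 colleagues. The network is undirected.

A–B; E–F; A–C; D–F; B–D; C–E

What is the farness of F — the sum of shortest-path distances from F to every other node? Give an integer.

Distances from F: A:3, B:2, C:2, D:1, E:1.
Sum = 3 + 2 + 2 + 1 + 1 = 9.

9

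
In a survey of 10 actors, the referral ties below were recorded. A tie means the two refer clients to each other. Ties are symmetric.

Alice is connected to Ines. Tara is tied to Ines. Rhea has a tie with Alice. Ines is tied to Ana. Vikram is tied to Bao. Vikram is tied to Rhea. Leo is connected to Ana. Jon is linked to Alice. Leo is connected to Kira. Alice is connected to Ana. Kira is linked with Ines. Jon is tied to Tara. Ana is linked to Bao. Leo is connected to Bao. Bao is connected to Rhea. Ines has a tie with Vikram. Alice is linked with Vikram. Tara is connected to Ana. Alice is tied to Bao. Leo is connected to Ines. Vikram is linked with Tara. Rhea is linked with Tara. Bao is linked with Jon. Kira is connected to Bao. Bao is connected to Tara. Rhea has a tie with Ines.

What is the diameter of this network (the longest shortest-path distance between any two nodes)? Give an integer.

2

Eccentricity of each node (its greatest distance to any other): Alice:2, Ana:2, Bao:2, Ines:2, Jon:2, Kira:2, Leo:2, Rhea:2, Tara:2, Vikram:2.
The maximum eccentricity is 2, realized for instance by the pair Ana–Rhea via Ana – Ines – Rhea. So the diameter is 2.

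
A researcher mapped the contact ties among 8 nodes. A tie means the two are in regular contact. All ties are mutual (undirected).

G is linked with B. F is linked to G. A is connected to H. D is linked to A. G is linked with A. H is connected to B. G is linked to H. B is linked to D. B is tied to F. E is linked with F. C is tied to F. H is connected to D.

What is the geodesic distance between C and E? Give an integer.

One shortest route is C – F – E, which uses 2 edges, and C and E are not directly tied, so nothing shorter exists. So d(C,E) = 2.

2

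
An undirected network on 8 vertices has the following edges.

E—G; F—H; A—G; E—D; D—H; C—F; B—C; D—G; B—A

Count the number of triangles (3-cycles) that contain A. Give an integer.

0

A's neighbors are B and G, but none of them are tied to each other, so no triangle contains A.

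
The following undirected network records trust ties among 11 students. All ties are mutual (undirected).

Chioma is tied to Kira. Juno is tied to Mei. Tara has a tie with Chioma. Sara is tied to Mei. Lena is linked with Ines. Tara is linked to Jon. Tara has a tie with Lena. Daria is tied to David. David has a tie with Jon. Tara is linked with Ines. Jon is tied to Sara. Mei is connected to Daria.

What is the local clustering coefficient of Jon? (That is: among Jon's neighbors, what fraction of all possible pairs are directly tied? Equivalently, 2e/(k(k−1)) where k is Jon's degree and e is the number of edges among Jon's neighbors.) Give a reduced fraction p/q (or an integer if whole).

0

Jon's neighbors: David, Sara, and Tara (k = 3).
Possible neighbor pairs: C(3,2) = 3. Edges among them: none → e = 0.
Clustering(Jon) = 0/3 = 0.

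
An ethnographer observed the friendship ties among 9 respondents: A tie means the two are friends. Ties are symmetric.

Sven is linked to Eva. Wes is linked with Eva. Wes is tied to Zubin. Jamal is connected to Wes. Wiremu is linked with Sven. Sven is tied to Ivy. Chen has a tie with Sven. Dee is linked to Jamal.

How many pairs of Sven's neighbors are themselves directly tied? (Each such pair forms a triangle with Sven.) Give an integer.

0

Sven's neighbors are Chen, Eva, Ivy, and Wiremu, but none of them are tied to each other, so no triangle contains Sven.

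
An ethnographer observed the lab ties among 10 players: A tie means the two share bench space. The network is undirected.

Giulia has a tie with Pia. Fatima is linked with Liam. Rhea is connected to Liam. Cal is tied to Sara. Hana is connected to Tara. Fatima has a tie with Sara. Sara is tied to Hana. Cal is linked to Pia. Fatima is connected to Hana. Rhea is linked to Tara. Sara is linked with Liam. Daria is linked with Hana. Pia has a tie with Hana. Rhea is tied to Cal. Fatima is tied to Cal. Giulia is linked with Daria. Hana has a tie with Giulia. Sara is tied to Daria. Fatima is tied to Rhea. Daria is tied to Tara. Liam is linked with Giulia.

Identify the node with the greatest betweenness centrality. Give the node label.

Unnormalized betweenness of each node: Cal:7/3, Daria:4/3, Fatima:11/6, Giulia:7/3, Hana:16/3, Liam:13/6, Pia:4/3, Rhea:17/6, Sara:3, Tara:3/2.
Hana has the largest value, 16/3, making it the main broker — the node through which the most shortest paths run.

Hana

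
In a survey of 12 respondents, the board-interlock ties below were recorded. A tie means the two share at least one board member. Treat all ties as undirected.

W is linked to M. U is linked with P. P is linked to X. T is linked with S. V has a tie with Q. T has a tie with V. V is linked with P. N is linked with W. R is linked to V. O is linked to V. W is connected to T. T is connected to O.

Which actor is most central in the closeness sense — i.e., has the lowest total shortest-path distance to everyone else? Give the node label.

Farness (sum of distances to all others) for each node — M:36, N:36, O:24, P:25, Q:29, R:29, S:30, T:20, U:35, V:19, W:26, X:35.
The smallest farness is 19, for V, so V has the highest closeness.

V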